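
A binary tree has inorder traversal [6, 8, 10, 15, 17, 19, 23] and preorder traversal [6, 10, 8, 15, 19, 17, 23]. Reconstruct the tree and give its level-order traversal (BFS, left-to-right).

Inorder:  [6, 8, 10, 15, 17, 19, 23]
Preorder: [6, 10, 8, 15, 19, 17, 23]
Algorithm: preorder visits root first, so consume preorder in order;
for each root, split the current inorder slice at that value into
left-subtree inorder and right-subtree inorder, then recurse.
Recursive splits:
  root=6; inorder splits into left=[], right=[8, 10, 15, 17, 19, 23]
  root=10; inorder splits into left=[8], right=[15, 17, 19, 23]
  root=8; inorder splits into left=[], right=[]
  root=15; inorder splits into left=[], right=[17, 19, 23]
  root=19; inorder splits into left=[17], right=[23]
  root=17; inorder splits into left=[], right=[]
  root=23; inorder splits into left=[], right=[]
Reconstructed level-order: [6, 10, 8, 15, 19, 17, 23]


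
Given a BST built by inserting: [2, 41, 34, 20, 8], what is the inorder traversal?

Tree insertion order: [2, 41, 34, 20, 8]
Tree (level-order array): [2, None, 41, 34, None, 20, None, 8]
Inorder traversal: [2, 8, 20, 34, 41]


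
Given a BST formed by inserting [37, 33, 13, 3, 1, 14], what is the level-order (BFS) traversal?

Tree insertion order: [37, 33, 13, 3, 1, 14]
Tree (level-order array): [37, 33, None, 13, None, 3, 14, 1]
BFS from the root, enqueuing left then right child of each popped node:
  queue [37] -> pop 37, enqueue [33], visited so far: [37]
  queue [33] -> pop 33, enqueue [13], visited so far: [37, 33]
  queue [13] -> pop 13, enqueue [3, 14], visited so far: [37, 33, 13]
  queue [3, 14] -> pop 3, enqueue [1], visited so far: [37, 33, 13, 3]
  queue [14, 1] -> pop 14, enqueue [none], visited so far: [37, 33, 13, 3, 14]
  queue [1] -> pop 1, enqueue [none], visited so far: [37, 33, 13, 3, 14, 1]
Result: [37, 33, 13, 3, 14, 1]


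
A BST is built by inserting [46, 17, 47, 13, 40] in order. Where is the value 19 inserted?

Starting tree (level order): [46, 17, 47, 13, 40]
Insertion path: 46 -> 17 -> 40
Result: insert 19 as left child of 40
Final tree (level order): [46, 17, 47, 13, 40, None, None, None, None, 19]


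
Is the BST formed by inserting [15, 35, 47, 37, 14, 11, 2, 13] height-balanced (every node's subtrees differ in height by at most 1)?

Tree (level-order array): [15, 14, 35, 11, None, None, 47, 2, 13, 37]
Definition: a tree is height-balanced if, at every node, |h(left) - h(right)| <= 1 (empty subtree has height -1).
Bottom-up per-node check:
  node 2: h_left=-1, h_right=-1, diff=0 [OK], height=0
  node 13: h_left=-1, h_right=-1, diff=0 [OK], height=0
  node 11: h_left=0, h_right=0, diff=0 [OK], height=1
  node 14: h_left=1, h_right=-1, diff=2 [FAIL (|1--1|=2 > 1)], height=2
  node 37: h_left=-1, h_right=-1, diff=0 [OK], height=0
  node 47: h_left=0, h_right=-1, diff=1 [OK], height=1
  node 35: h_left=-1, h_right=1, diff=2 [FAIL (|-1-1|=2 > 1)], height=2
  node 15: h_left=2, h_right=2, diff=0 [OK], height=3
Node 14 violates the condition: |1 - -1| = 2 > 1.
Result: Not balanced


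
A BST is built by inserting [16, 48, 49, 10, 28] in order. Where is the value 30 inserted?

Starting tree (level order): [16, 10, 48, None, None, 28, 49]
Insertion path: 16 -> 48 -> 28
Result: insert 30 as right child of 28
Final tree (level order): [16, 10, 48, None, None, 28, 49, None, 30]


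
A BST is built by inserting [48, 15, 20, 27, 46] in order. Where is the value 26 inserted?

Starting tree (level order): [48, 15, None, None, 20, None, 27, None, 46]
Insertion path: 48 -> 15 -> 20 -> 27
Result: insert 26 as left child of 27
Final tree (level order): [48, 15, None, None, 20, None, 27, 26, 46]


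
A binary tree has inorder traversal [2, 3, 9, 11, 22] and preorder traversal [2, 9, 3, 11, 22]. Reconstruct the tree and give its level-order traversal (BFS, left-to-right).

Inorder:  [2, 3, 9, 11, 22]
Preorder: [2, 9, 3, 11, 22]
Algorithm: preorder visits root first, so consume preorder in order;
for each root, split the current inorder slice at that value into
left-subtree inorder and right-subtree inorder, then recurse.
Recursive splits:
  root=2; inorder splits into left=[], right=[3, 9, 11, 22]
  root=9; inorder splits into left=[3], right=[11, 22]
  root=3; inorder splits into left=[], right=[]
  root=11; inorder splits into left=[], right=[22]
  root=22; inorder splits into left=[], right=[]
Reconstructed level-order: [2, 9, 3, 11, 22]


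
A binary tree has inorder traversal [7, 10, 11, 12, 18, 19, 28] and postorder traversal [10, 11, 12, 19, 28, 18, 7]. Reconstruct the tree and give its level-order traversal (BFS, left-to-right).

Inorder:   [7, 10, 11, 12, 18, 19, 28]
Postorder: [10, 11, 12, 19, 28, 18, 7]
Algorithm: postorder visits root last, so walk postorder right-to-left;
each value is the root of the current inorder slice — split it at that
value, recurse on the right subtree first, then the left.
Recursive splits:
  root=7; inorder splits into left=[], right=[10, 11, 12, 18, 19, 28]
  root=18; inorder splits into left=[10, 11, 12], right=[19, 28]
  root=28; inorder splits into left=[19], right=[]
  root=19; inorder splits into left=[], right=[]
  root=12; inorder splits into left=[10, 11], right=[]
  root=11; inorder splits into left=[10], right=[]
  root=10; inorder splits into left=[], right=[]
Reconstructed level-order: [7, 18, 12, 28, 11, 19, 10]


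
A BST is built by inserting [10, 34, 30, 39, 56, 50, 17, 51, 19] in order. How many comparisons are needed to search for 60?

Search path for 60: 10 -> 34 -> 39 -> 56
Found: False
Comparisons: 4


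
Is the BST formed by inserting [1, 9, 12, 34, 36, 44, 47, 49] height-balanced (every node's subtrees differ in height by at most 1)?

Tree (level-order array): [1, None, 9, None, 12, None, 34, None, 36, None, 44, None, 47, None, 49]
Definition: a tree is height-balanced if, at every node, |h(left) - h(right)| <= 1 (empty subtree has height -1).
Bottom-up per-node check:
  node 49: h_left=-1, h_right=-1, diff=0 [OK], height=0
  node 47: h_left=-1, h_right=0, diff=1 [OK], height=1
  node 44: h_left=-1, h_right=1, diff=2 [FAIL (|-1-1|=2 > 1)], height=2
  node 36: h_left=-1, h_right=2, diff=3 [FAIL (|-1-2|=3 > 1)], height=3
  node 34: h_left=-1, h_right=3, diff=4 [FAIL (|-1-3|=4 > 1)], height=4
  node 12: h_left=-1, h_right=4, diff=5 [FAIL (|-1-4|=5 > 1)], height=5
  node 9: h_left=-1, h_right=5, diff=6 [FAIL (|-1-5|=6 > 1)], height=6
  node 1: h_left=-1, h_right=6, diff=7 [FAIL (|-1-6|=7 > 1)], height=7
Node 44 violates the condition: |-1 - 1| = 2 > 1.
Result: Not balanced


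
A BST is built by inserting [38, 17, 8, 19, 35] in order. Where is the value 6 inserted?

Starting tree (level order): [38, 17, None, 8, 19, None, None, None, 35]
Insertion path: 38 -> 17 -> 8
Result: insert 6 as left child of 8
Final tree (level order): [38, 17, None, 8, 19, 6, None, None, 35]


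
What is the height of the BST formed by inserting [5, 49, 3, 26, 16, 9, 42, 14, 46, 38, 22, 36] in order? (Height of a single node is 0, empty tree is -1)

Insertion order: [5, 49, 3, 26, 16, 9, 42, 14, 46, 38, 22, 36]
Tree (level-order array): [5, 3, 49, None, None, 26, None, 16, 42, 9, 22, 38, 46, None, 14, None, None, 36]
Compute height bottom-up (empty subtree = -1):
  height(3) = 1 + max(-1, -1) = 0
  height(14) = 1 + max(-1, -1) = 0
  height(9) = 1 + max(-1, 0) = 1
  height(22) = 1 + max(-1, -1) = 0
  height(16) = 1 + max(1, 0) = 2
  height(36) = 1 + max(-1, -1) = 0
  height(38) = 1 + max(0, -1) = 1
  height(46) = 1 + max(-1, -1) = 0
  height(42) = 1 + max(1, 0) = 2
  height(26) = 1 + max(2, 2) = 3
  height(49) = 1 + max(3, -1) = 4
  height(5) = 1 + max(0, 4) = 5
Height = 5


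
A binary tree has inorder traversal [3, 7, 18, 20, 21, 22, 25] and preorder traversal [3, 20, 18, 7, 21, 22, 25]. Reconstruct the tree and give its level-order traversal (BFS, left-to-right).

Inorder:  [3, 7, 18, 20, 21, 22, 25]
Preorder: [3, 20, 18, 7, 21, 22, 25]
Algorithm: preorder visits root first, so consume preorder in order;
for each root, split the current inorder slice at that value into
left-subtree inorder and right-subtree inorder, then recurse.
Recursive splits:
  root=3; inorder splits into left=[], right=[7, 18, 20, 21, 22, 25]
  root=20; inorder splits into left=[7, 18], right=[21, 22, 25]
  root=18; inorder splits into left=[7], right=[]
  root=7; inorder splits into left=[], right=[]
  root=21; inorder splits into left=[], right=[22, 25]
  root=22; inorder splits into left=[], right=[25]
  root=25; inorder splits into left=[], right=[]
Reconstructed level-order: [3, 20, 18, 21, 7, 22, 25]


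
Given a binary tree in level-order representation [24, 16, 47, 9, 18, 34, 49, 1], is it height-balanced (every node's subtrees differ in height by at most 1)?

Tree (level-order array): [24, 16, 47, 9, 18, 34, 49, 1]
Definition: a tree is height-balanced if, at every node, |h(left) - h(right)| <= 1 (empty subtree has height -1).
Bottom-up per-node check:
  node 1: h_left=-1, h_right=-1, diff=0 [OK], height=0
  node 9: h_left=0, h_right=-1, diff=1 [OK], height=1
  node 18: h_left=-1, h_right=-1, diff=0 [OK], height=0
  node 16: h_left=1, h_right=0, diff=1 [OK], height=2
  node 34: h_left=-1, h_right=-1, diff=0 [OK], height=0
  node 49: h_left=-1, h_right=-1, diff=0 [OK], height=0
  node 47: h_left=0, h_right=0, diff=0 [OK], height=1
  node 24: h_left=2, h_right=1, diff=1 [OK], height=3
All nodes satisfy the balance condition.
Result: Balanced


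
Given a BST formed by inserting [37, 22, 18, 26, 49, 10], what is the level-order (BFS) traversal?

Tree insertion order: [37, 22, 18, 26, 49, 10]
Tree (level-order array): [37, 22, 49, 18, 26, None, None, 10]
BFS from the root, enqueuing left then right child of each popped node:
  queue [37] -> pop 37, enqueue [22, 49], visited so far: [37]
  queue [22, 49] -> pop 22, enqueue [18, 26], visited so far: [37, 22]
  queue [49, 18, 26] -> pop 49, enqueue [none], visited so far: [37, 22, 49]
  queue [18, 26] -> pop 18, enqueue [10], visited so far: [37, 22, 49, 18]
  queue [26, 10] -> pop 26, enqueue [none], visited so far: [37, 22, 49, 18, 26]
  queue [10] -> pop 10, enqueue [none], visited so far: [37, 22, 49, 18, 26, 10]
Result: [37, 22, 49, 18, 26, 10]


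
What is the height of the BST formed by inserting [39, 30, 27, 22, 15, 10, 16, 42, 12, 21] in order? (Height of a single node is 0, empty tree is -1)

Insertion order: [39, 30, 27, 22, 15, 10, 16, 42, 12, 21]
Tree (level-order array): [39, 30, 42, 27, None, None, None, 22, None, 15, None, 10, 16, None, 12, None, 21]
Compute height bottom-up (empty subtree = -1):
  height(12) = 1 + max(-1, -1) = 0
  height(10) = 1 + max(-1, 0) = 1
  height(21) = 1 + max(-1, -1) = 0
  height(16) = 1 + max(-1, 0) = 1
  height(15) = 1 + max(1, 1) = 2
  height(22) = 1 + max(2, -1) = 3
  height(27) = 1 + max(3, -1) = 4
  height(30) = 1 + max(4, -1) = 5
  height(42) = 1 + max(-1, -1) = 0
  height(39) = 1 + max(5, 0) = 6
Height = 6


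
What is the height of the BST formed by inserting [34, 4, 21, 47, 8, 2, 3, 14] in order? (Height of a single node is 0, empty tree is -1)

Insertion order: [34, 4, 21, 47, 8, 2, 3, 14]
Tree (level-order array): [34, 4, 47, 2, 21, None, None, None, 3, 8, None, None, None, None, 14]
Compute height bottom-up (empty subtree = -1):
  height(3) = 1 + max(-1, -1) = 0
  height(2) = 1 + max(-1, 0) = 1
  height(14) = 1 + max(-1, -1) = 0
  height(8) = 1 + max(-1, 0) = 1
  height(21) = 1 + max(1, -1) = 2
  height(4) = 1 + max(1, 2) = 3
  height(47) = 1 + max(-1, -1) = 0
  height(34) = 1 + max(3, 0) = 4
Height = 4


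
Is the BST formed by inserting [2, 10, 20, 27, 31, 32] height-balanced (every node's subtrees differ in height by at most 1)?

Tree (level-order array): [2, None, 10, None, 20, None, 27, None, 31, None, 32]
Definition: a tree is height-balanced if, at every node, |h(left) - h(right)| <= 1 (empty subtree has height -1).
Bottom-up per-node check:
  node 32: h_left=-1, h_right=-1, diff=0 [OK], height=0
  node 31: h_left=-1, h_right=0, diff=1 [OK], height=1
  node 27: h_left=-1, h_right=1, diff=2 [FAIL (|-1-1|=2 > 1)], height=2
  node 20: h_left=-1, h_right=2, diff=3 [FAIL (|-1-2|=3 > 1)], height=3
  node 10: h_left=-1, h_right=3, diff=4 [FAIL (|-1-3|=4 > 1)], height=4
  node 2: h_left=-1, h_right=4, diff=5 [FAIL (|-1-4|=5 > 1)], height=5
Node 27 violates the condition: |-1 - 1| = 2 > 1.
Result: Not balanced


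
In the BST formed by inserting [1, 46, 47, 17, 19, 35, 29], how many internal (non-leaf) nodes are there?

Tree built from: [1, 46, 47, 17, 19, 35, 29]
Tree (level-order array): [1, None, 46, 17, 47, None, 19, None, None, None, 35, 29]
Rule: An internal node has at least one child.
Per-node child counts:
  node 1: 1 child(ren)
  node 46: 2 child(ren)
  node 17: 1 child(ren)
  node 19: 1 child(ren)
  node 35: 1 child(ren)
  node 29: 0 child(ren)
  node 47: 0 child(ren)
Matching nodes: [1, 46, 17, 19, 35]
Count of internal (non-leaf) nodes: 5


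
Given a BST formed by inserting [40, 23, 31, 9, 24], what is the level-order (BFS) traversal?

Tree insertion order: [40, 23, 31, 9, 24]
Tree (level-order array): [40, 23, None, 9, 31, None, None, 24]
BFS from the root, enqueuing left then right child of each popped node:
  queue [40] -> pop 40, enqueue [23], visited so far: [40]
  queue [23] -> pop 23, enqueue [9, 31], visited so far: [40, 23]
  queue [9, 31] -> pop 9, enqueue [none], visited so far: [40, 23, 9]
  queue [31] -> pop 31, enqueue [24], visited so far: [40, 23, 9, 31]
  queue [24] -> pop 24, enqueue [none], visited so far: [40, 23, 9, 31, 24]
Result: [40, 23, 9, 31, 24]


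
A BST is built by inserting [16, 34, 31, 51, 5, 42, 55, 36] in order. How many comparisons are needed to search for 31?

Search path for 31: 16 -> 34 -> 31
Found: True
Comparisons: 3


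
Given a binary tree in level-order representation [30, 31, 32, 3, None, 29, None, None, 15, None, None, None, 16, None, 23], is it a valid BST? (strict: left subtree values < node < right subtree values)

Level-order array: [30, 31, 32, 3, None, 29, None, None, 15, None, None, None, 16, None, 23]
Validate using subtree bounds (lo, hi): at each node, require lo < value < hi,
then recurse left with hi=value and right with lo=value.
Preorder trace (stopping at first violation):
  at node 30 with bounds (-inf, +inf): OK
  at node 31 with bounds (-inf, 30): VIOLATION
Node 31 violates its bound: not (-inf < 31 < 30).
Result: Not a valid BST


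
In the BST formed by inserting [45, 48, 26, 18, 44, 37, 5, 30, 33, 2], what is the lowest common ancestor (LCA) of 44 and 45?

Tree insertion order: [45, 48, 26, 18, 44, 37, 5, 30, 33, 2]
Tree (level-order array): [45, 26, 48, 18, 44, None, None, 5, None, 37, None, 2, None, 30, None, None, None, None, 33]
In a BST, the LCA of p=44, q=45 is the first node v on the
root-to-leaf path with p <= v <= q (go left if both < v, right if both > v).
Walk from root:
  at 45: 44 <= 45 <= 45, this is the LCA
LCA = 45


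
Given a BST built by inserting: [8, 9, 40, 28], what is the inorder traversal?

Tree insertion order: [8, 9, 40, 28]
Tree (level-order array): [8, None, 9, None, 40, 28]
Inorder traversal: [8, 9, 28, 40]


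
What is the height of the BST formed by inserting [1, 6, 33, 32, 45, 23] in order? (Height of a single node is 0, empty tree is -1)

Insertion order: [1, 6, 33, 32, 45, 23]
Tree (level-order array): [1, None, 6, None, 33, 32, 45, 23]
Compute height bottom-up (empty subtree = -1):
  height(23) = 1 + max(-1, -1) = 0
  height(32) = 1 + max(0, -1) = 1
  height(45) = 1 + max(-1, -1) = 0
  height(33) = 1 + max(1, 0) = 2
  height(6) = 1 + max(-1, 2) = 3
  height(1) = 1 + max(-1, 3) = 4
Height = 4


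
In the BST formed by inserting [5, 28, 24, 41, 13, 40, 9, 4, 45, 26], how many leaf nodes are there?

Tree built from: [5, 28, 24, 41, 13, 40, 9, 4, 45, 26]
Tree (level-order array): [5, 4, 28, None, None, 24, 41, 13, 26, 40, 45, 9]
Rule: A leaf has 0 children.
Per-node child counts:
  node 5: 2 child(ren)
  node 4: 0 child(ren)
  node 28: 2 child(ren)
  node 24: 2 child(ren)
  node 13: 1 child(ren)
  node 9: 0 child(ren)
  node 26: 0 child(ren)
  node 41: 2 child(ren)
  node 40: 0 child(ren)
  node 45: 0 child(ren)
Matching nodes: [4, 9, 26, 40, 45]
Count of leaf nodes: 5


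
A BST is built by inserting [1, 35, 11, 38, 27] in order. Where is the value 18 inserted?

Starting tree (level order): [1, None, 35, 11, 38, None, 27]
Insertion path: 1 -> 35 -> 11 -> 27
Result: insert 18 as left child of 27
Final tree (level order): [1, None, 35, 11, 38, None, 27, None, None, 18]


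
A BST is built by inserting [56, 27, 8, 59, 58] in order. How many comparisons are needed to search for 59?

Search path for 59: 56 -> 59
Found: True
Comparisons: 2


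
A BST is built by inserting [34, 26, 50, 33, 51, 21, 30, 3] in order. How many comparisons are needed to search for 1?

Search path for 1: 34 -> 26 -> 21 -> 3
Found: False
Comparisons: 4


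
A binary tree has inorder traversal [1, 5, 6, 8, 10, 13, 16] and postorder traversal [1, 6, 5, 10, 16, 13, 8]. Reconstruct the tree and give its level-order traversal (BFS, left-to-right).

Inorder:   [1, 5, 6, 8, 10, 13, 16]
Postorder: [1, 6, 5, 10, 16, 13, 8]
Algorithm: postorder visits root last, so walk postorder right-to-left;
each value is the root of the current inorder slice — split it at that
value, recurse on the right subtree first, then the left.
Recursive splits:
  root=8; inorder splits into left=[1, 5, 6], right=[10, 13, 16]
  root=13; inorder splits into left=[10], right=[16]
  root=16; inorder splits into left=[], right=[]
  root=10; inorder splits into left=[], right=[]
  root=5; inorder splits into left=[1], right=[6]
  root=6; inorder splits into left=[], right=[]
  root=1; inorder splits into left=[], right=[]
Reconstructed level-order: [8, 5, 13, 1, 6, 10, 16]


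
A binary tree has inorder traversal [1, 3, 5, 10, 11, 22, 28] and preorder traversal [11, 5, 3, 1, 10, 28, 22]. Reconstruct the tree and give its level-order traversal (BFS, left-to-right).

Inorder:  [1, 3, 5, 10, 11, 22, 28]
Preorder: [11, 5, 3, 1, 10, 28, 22]
Algorithm: preorder visits root first, so consume preorder in order;
for each root, split the current inorder slice at that value into
left-subtree inorder and right-subtree inorder, then recurse.
Recursive splits:
  root=11; inorder splits into left=[1, 3, 5, 10], right=[22, 28]
  root=5; inorder splits into left=[1, 3], right=[10]
  root=3; inorder splits into left=[1], right=[]
  root=1; inorder splits into left=[], right=[]
  root=10; inorder splits into left=[], right=[]
  root=28; inorder splits into left=[22], right=[]
  root=22; inorder splits into left=[], right=[]
Reconstructed level-order: [11, 5, 28, 3, 10, 22, 1]


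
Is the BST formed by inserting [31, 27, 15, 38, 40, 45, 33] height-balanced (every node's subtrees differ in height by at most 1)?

Tree (level-order array): [31, 27, 38, 15, None, 33, 40, None, None, None, None, None, 45]
Definition: a tree is height-balanced if, at every node, |h(left) - h(right)| <= 1 (empty subtree has height -1).
Bottom-up per-node check:
  node 15: h_left=-1, h_right=-1, diff=0 [OK], height=0
  node 27: h_left=0, h_right=-1, diff=1 [OK], height=1
  node 33: h_left=-1, h_right=-1, diff=0 [OK], height=0
  node 45: h_left=-1, h_right=-1, diff=0 [OK], height=0
  node 40: h_left=-1, h_right=0, diff=1 [OK], height=1
  node 38: h_left=0, h_right=1, diff=1 [OK], height=2
  node 31: h_left=1, h_right=2, diff=1 [OK], height=3
All nodes satisfy the balance condition.
Result: Balanced


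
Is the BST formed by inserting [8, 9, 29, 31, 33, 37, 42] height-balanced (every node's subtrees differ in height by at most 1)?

Tree (level-order array): [8, None, 9, None, 29, None, 31, None, 33, None, 37, None, 42]
Definition: a tree is height-balanced if, at every node, |h(left) - h(right)| <= 1 (empty subtree has height -1).
Bottom-up per-node check:
  node 42: h_left=-1, h_right=-1, diff=0 [OK], height=0
  node 37: h_left=-1, h_right=0, diff=1 [OK], height=1
  node 33: h_left=-1, h_right=1, diff=2 [FAIL (|-1-1|=2 > 1)], height=2
  node 31: h_left=-1, h_right=2, diff=3 [FAIL (|-1-2|=3 > 1)], height=3
  node 29: h_left=-1, h_right=3, diff=4 [FAIL (|-1-3|=4 > 1)], height=4
  node 9: h_left=-1, h_right=4, diff=5 [FAIL (|-1-4|=5 > 1)], height=5
  node 8: h_left=-1, h_right=5, diff=6 [FAIL (|-1-5|=6 > 1)], height=6
Node 33 violates the condition: |-1 - 1| = 2 > 1.
Result: Not balanced


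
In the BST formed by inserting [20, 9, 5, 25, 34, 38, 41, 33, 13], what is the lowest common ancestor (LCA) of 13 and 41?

Tree insertion order: [20, 9, 5, 25, 34, 38, 41, 33, 13]
Tree (level-order array): [20, 9, 25, 5, 13, None, 34, None, None, None, None, 33, 38, None, None, None, 41]
In a BST, the LCA of p=13, q=41 is the first node v on the
root-to-leaf path with p <= v <= q (go left if both < v, right if both > v).
Walk from root:
  at 20: 13 <= 20 <= 41, this is the LCA
LCA = 20


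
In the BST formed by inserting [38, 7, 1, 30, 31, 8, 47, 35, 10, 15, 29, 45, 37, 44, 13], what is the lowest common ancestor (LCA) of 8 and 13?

Tree insertion order: [38, 7, 1, 30, 31, 8, 47, 35, 10, 15, 29, 45, 37, 44, 13]
Tree (level-order array): [38, 7, 47, 1, 30, 45, None, None, None, 8, 31, 44, None, None, 10, None, 35, None, None, None, 15, None, 37, 13, 29]
In a BST, the LCA of p=8, q=13 is the first node v on the
root-to-leaf path with p <= v <= q (go left if both < v, right if both > v).
Walk from root:
  at 38: both 8 and 13 < 38, go left
  at 7: both 8 and 13 > 7, go right
  at 30: both 8 and 13 < 30, go left
  at 8: 8 <= 8 <= 13, this is the LCA
LCA = 8


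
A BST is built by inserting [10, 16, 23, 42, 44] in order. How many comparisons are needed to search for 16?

Search path for 16: 10 -> 16
Found: True
Comparisons: 2


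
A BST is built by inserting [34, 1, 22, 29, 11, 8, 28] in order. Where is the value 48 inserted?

Starting tree (level order): [34, 1, None, None, 22, 11, 29, 8, None, 28]
Insertion path: 34
Result: insert 48 as right child of 34
Final tree (level order): [34, 1, 48, None, 22, None, None, 11, 29, 8, None, 28]


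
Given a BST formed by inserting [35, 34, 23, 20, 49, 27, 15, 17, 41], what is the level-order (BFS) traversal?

Tree insertion order: [35, 34, 23, 20, 49, 27, 15, 17, 41]
Tree (level-order array): [35, 34, 49, 23, None, 41, None, 20, 27, None, None, 15, None, None, None, None, 17]
BFS from the root, enqueuing left then right child of each popped node:
  queue [35] -> pop 35, enqueue [34, 49], visited so far: [35]
  queue [34, 49] -> pop 34, enqueue [23], visited so far: [35, 34]
  queue [49, 23] -> pop 49, enqueue [41], visited so far: [35, 34, 49]
  queue [23, 41] -> pop 23, enqueue [20, 27], visited so far: [35, 34, 49, 23]
  queue [41, 20, 27] -> pop 41, enqueue [none], visited so far: [35, 34, 49, 23, 41]
  queue [20, 27] -> pop 20, enqueue [15], visited so far: [35, 34, 49, 23, 41, 20]
  queue [27, 15] -> pop 27, enqueue [none], visited so far: [35, 34, 49, 23, 41, 20, 27]
  queue [15] -> pop 15, enqueue [17], visited so far: [35, 34, 49, 23, 41, 20, 27, 15]
  queue [17] -> pop 17, enqueue [none], visited so far: [35, 34, 49, 23, 41, 20, 27, 15, 17]
Result: [35, 34, 49, 23, 41, 20, 27, 15, 17]


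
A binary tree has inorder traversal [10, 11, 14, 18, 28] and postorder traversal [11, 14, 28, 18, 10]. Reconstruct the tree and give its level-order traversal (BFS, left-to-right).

Inorder:   [10, 11, 14, 18, 28]
Postorder: [11, 14, 28, 18, 10]
Algorithm: postorder visits root last, so walk postorder right-to-left;
each value is the root of the current inorder slice — split it at that
value, recurse on the right subtree first, then the left.
Recursive splits:
  root=10; inorder splits into left=[], right=[11, 14, 18, 28]
  root=18; inorder splits into left=[11, 14], right=[28]
  root=28; inorder splits into left=[], right=[]
  root=14; inorder splits into left=[11], right=[]
  root=11; inorder splits into left=[], right=[]
Reconstructed level-order: [10, 18, 14, 28, 11]


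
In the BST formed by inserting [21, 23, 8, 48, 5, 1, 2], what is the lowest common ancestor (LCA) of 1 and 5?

Tree insertion order: [21, 23, 8, 48, 5, 1, 2]
Tree (level-order array): [21, 8, 23, 5, None, None, 48, 1, None, None, None, None, 2]
In a BST, the LCA of p=1, q=5 is the first node v on the
root-to-leaf path with p <= v <= q (go left if both < v, right if both > v).
Walk from root:
  at 21: both 1 and 5 < 21, go left
  at 8: both 1 and 5 < 8, go left
  at 5: 1 <= 5 <= 5, this is the LCA
LCA = 5


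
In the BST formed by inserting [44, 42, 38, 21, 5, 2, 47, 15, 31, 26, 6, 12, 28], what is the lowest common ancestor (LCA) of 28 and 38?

Tree insertion order: [44, 42, 38, 21, 5, 2, 47, 15, 31, 26, 6, 12, 28]
Tree (level-order array): [44, 42, 47, 38, None, None, None, 21, None, 5, 31, 2, 15, 26, None, None, None, 6, None, None, 28, None, 12]
In a BST, the LCA of p=28, q=38 is the first node v on the
root-to-leaf path with p <= v <= q (go left if both < v, right if both > v).
Walk from root:
  at 44: both 28 and 38 < 44, go left
  at 42: both 28 and 38 < 42, go left
  at 38: 28 <= 38 <= 38, this is the LCA
LCA = 38


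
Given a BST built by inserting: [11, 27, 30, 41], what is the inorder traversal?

Tree insertion order: [11, 27, 30, 41]
Tree (level-order array): [11, None, 27, None, 30, None, 41]
Inorder traversal: [11, 27, 30, 41]


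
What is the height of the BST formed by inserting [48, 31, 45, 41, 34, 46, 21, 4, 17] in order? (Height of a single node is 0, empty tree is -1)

Insertion order: [48, 31, 45, 41, 34, 46, 21, 4, 17]
Tree (level-order array): [48, 31, None, 21, 45, 4, None, 41, 46, None, 17, 34]
Compute height bottom-up (empty subtree = -1):
  height(17) = 1 + max(-1, -1) = 0
  height(4) = 1 + max(-1, 0) = 1
  height(21) = 1 + max(1, -1) = 2
  height(34) = 1 + max(-1, -1) = 0
  height(41) = 1 + max(0, -1) = 1
  height(46) = 1 + max(-1, -1) = 0
  height(45) = 1 + max(1, 0) = 2
  height(31) = 1 + max(2, 2) = 3
  height(48) = 1 + max(3, -1) = 4
Height = 4


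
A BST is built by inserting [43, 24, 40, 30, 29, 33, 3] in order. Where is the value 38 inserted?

Starting tree (level order): [43, 24, None, 3, 40, None, None, 30, None, 29, 33]
Insertion path: 43 -> 24 -> 40 -> 30 -> 33
Result: insert 38 as right child of 33
Final tree (level order): [43, 24, None, 3, 40, None, None, 30, None, 29, 33, None, None, None, 38]


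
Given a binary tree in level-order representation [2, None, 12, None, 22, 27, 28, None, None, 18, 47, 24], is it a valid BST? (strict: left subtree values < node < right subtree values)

Level-order array: [2, None, 12, None, 22, 27, 28, None, None, 18, 47, 24]
Validate using subtree bounds (lo, hi): at each node, require lo < value < hi,
then recurse left with hi=value and right with lo=value.
Preorder trace (stopping at first violation):
  at node 2 with bounds (-inf, +inf): OK
  at node 12 with bounds (2, +inf): OK
  at node 22 with bounds (12, +inf): OK
  at node 27 with bounds (12, 22): VIOLATION
Node 27 violates its bound: not (12 < 27 < 22).
Result: Not a valid BST


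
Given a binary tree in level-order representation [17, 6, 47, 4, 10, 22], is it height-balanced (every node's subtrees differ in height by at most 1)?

Tree (level-order array): [17, 6, 47, 4, 10, 22]
Definition: a tree is height-balanced if, at every node, |h(left) - h(right)| <= 1 (empty subtree has height -1).
Bottom-up per-node check:
  node 4: h_left=-1, h_right=-1, diff=0 [OK], height=0
  node 10: h_left=-1, h_right=-1, diff=0 [OK], height=0
  node 6: h_left=0, h_right=0, diff=0 [OK], height=1
  node 22: h_left=-1, h_right=-1, diff=0 [OK], height=0
  node 47: h_left=0, h_right=-1, diff=1 [OK], height=1
  node 17: h_left=1, h_right=1, diff=0 [OK], height=2
All nodes satisfy the balance condition.
Result: Balanced


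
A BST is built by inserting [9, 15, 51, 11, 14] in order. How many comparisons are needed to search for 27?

Search path for 27: 9 -> 15 -> 51
Found: False
Comparisons: 3


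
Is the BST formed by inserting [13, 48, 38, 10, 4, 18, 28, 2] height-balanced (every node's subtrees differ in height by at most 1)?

Tree (level-order array): [13, 10, 48, 4, None, 38, None, 2, None, 18, None, None, None, None, 28]
Definition: a tree is height-balanced if, at every node, |h(left) - h(right)| <= 1 (empty subtree has height -1).
Bottom-up per-node check:
  node 2: h_left=-1, h_right=-1, diff=0 [OK], height=0
  node 4: h_left=0, h_right=-1, diff=1 [OK], height=1
  node 10: h_left=1, h_right=-1, diff=2 [FAIL (|1--1|=2 > 1)], height=2
  node 28: h_left=-1, h_right=-1, diff=0 [OK], height=0
  node 18: h_left=-1, h_right=0, diff=1 [OK], height=1
  node 38: h_left=1, h_right=-1, diff=2 [FAIL (|1--1|=2 > 1)], height=2
  node 48: h_left=2, h_right=-1, diff=3 [FAIL (|2--1|=3 > 1)], height=3
  node 13: h_left=2, h_right=3, diff=1 [OK], height=4
Node 10 violates the condition: |1 - -1| = 2 > 1.
Result: Not balanced


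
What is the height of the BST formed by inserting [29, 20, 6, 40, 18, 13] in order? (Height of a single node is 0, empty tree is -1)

Insertion order: [29, 20, 6, 40, 18, 13]
Tree (level-order array): [29, 20, 40, 6, None, None, None, None, 18, 13]
Compute height bottom-up (empty subtree = -1):
  height(13) = 1 + max(-1, -1) = 0
  height(18) = 1 + max(0, -1) = 1
  height(6) = 1 + max(-1, 1) = 2
  height(20) = 1 + max(2, -1) = 3
  height(40) = 1 + max(-1, -1) = 0
  height(29) = 1 + max(3, 0) = 4
Height = 4


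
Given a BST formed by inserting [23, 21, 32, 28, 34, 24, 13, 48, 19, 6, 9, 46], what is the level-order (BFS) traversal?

Tree insertion order: [23, 21, 32, 28, 34, 24, 13, 48, 19, 6, 9, 46]
Tree (level-order array): [23, 21, 32, 13, None, 28, 34, 6, 19, 24, None, None, 48, None, 9, None, None, None, None, 46]
BFS from the root, enqueuing left then right child of each popped node:
  queue [23] -> pop 23, enqueue [21, 32], visited so far: [23]
  queue [21, 32] -> pop 21, enqueue [13], visited so far: [23, 21]
  queue [32, 13] -> pop 32, enqueue [28, 34], visited so far: [23, 21, 32]
  queue [13, 28, 34] -> pop 13, enqueue [6, 19], visited so far: [23, 21, 32, 13]
  queue [28, 34, 6, 19] -> pop 28, enqueue [24], visited so far: [23, 21, 32, 13, 28]
  queue [34, 6, 19, 24] -> pop 34, enqueue [48], visited so far: [23, 21, 32, 13, 28, 34]
  queue [6, 19, 24, 48] -> pop 6, enqueue [9], visited so far: [23, 21, 32, 13, 28, 34, 6]
  queue [19, 24, 48, 9] -> pop 19, enqueue [none], visited so far: [23, 21, 32, 13, 28, 34, 6, 19]
  queue [24, 48, 9] -> pop 24, enqueue [none], visited so far: [23, 21, 32, 13, 28, 34, 6, 19, 24]
  queue [48, 9] -> pop 48, enqueue [46], visited so far: [23, 21, 32, 13, 28, 34, 6, 19, 24, 48]
  queue [9, 46] -> pop 9, enqueue [none], visited so far: [23, 21, 32, 13, 28, 34, 6, 19, 24, 48, 9]
  queue [46] -> pop 46, enqueue [none], visited so far: [23, 21, 32, 13, 28, 34, 6, 19, 24, 48, 9, 46]
Result: [23, 21, 32, 13, 28, 34, 6, 19, 24, 48, 9, 46]


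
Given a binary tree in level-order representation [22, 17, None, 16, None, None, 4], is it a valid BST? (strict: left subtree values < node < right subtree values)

Level-order array: [22, 17, None, 16, None, None, 4]
Validate using subtree bounds (lo, hi): at each node, require lo < value < hi,
then recurse left with hi=value and right with lo=value.
Preorder trace (stopping at first violation):
  at node 22 with bounds (-inf, +inf): OK
  at node 17 with bounds (-inf, 22): OK
  at node 16 with bounds (-inf, 17): OK
  at node 4 with bounds (16, 17): VIOLATION
Node 4 violates its bound: not (16 < 4 < 17).
Result: Not a valid BST


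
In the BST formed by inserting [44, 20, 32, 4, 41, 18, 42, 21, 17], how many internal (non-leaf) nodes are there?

Tree built from: [44, 20, 32, 4, 41, 18, 42, 21, 17]
Tree (level-order array): [44, 20, None, 4, 32, None, 18, 21, 41, 17, None, None, None, None, 42]
Rule: An internal node has at least one child.
Per-node child counts:
  node 44: 1 child(ren)
  node 20: 2 child(ren)
  node 4: 1 child(ren)
  node 18: 1 child(ren)
  node 17: 0 child(ren)
  node 32: 2 child(ren)
  node 21: 0 child(ren)
  node 41: 1 child(ren)
  node 42: 0 child(ren)
Matching nodes: [44, 20, 4, 18, 32, 41]
Count of internal (non-leaf) nodes: 6


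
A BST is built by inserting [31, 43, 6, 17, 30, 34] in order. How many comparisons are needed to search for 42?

Search path for 42: 31 -> 43 -> 34
Found: False
Comparisons: 3


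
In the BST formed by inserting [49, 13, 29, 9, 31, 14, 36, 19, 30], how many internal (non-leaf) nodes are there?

Tree built from: [49, 13, 29, 9, 31, 14, 36, 19, 30]
Tree (level-order array): [49, 13, None, 9, 29, None, None, 14, 31, None, 19, 30, 36]
Rule: An internal node has at least one child.
Per-node child counts:
  node 49: 1 child(ren)
  node 13: 2 child(ren)
  node 9: 0 child(ren)
  node 29: 2 child(ren)
  node 14: 1 child(ren)
  node 19: 0 child(ren)
  node 31: 2 child(ren)
  node 30: 0 child(ren)
  node 36: 0 child(ren)
Matching nodes: [49, 13, 29, 14, 31]
Count of internal (non-leaf) nodes: 5


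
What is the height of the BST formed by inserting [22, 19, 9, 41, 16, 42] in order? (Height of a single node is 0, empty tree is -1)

Insertion order: [22, 19, 9, 41, 16, 42]
Tree (level-order array): [22, 19, 41, 9, None, None, 42, None, 16]
Compute height bottom-up (empty subtree = -1):
  height(16) = 1 + max(-1, -1) = 0
  height(9) = 1 + max(-1, 0) = 1
  height(19) = 1 + max(1, -1) = 2
  height(42) = 1 + max(-1, -1) = 0
  height(41) = 1 + max(-1, 0) = 1
  height(22) = 1 + max(2, 1) = 3
Height = 3


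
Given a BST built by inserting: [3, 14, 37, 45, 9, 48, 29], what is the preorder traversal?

Tree insertion order: [3, 14, 37, 45, 9, 48, 29]
Tree (level-order array): [3, None, 14, 9, 37, None, None, 29, 45, None, None, None, 48]
Preorder traversal: [3, 14, 9, 37, 29, 45, 48]


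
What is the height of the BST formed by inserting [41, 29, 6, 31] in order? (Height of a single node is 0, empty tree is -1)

Insertion order: [41, 29, 6, 31]
Tree (level-order array): [41, 29, None, 6, 31]
Compute height bottom-up (empty subtree = -1):
  height(6) = 1 + max(-1, -1) = 0
  height(31) = 1 + max(-1, -1) = 0
  height(29) = 1 + max(0, 0) = 1
  height(41) = 1 + max(1, -1) = 2
Height = 2


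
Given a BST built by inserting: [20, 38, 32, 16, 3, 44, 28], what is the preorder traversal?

Tree insertion order: [20, 38, 32, 16, 3, 44, 28]
Tree (level-order array): [20, 16, 38, 3, None, 32, 44, None, None, 28]
Preorder traversal: [20, 16, 3, 38, 32, 28, 44]


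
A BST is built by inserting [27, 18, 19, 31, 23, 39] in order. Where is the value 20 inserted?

Starting tree (level order): [27, 18, 31, None, 19, None, 39, None, 23]
Insertion path: 27 -> 18 -> 19 -> 23
Result: insert 20 as left child of 23
Final tree (level order): [27, 18, 31, None, 19, None, 39, None, 23, None, None, 20]


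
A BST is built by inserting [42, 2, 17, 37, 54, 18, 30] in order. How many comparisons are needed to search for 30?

Search path for 30: 42 -> 2 -> 17 -> 37 -> 18 -> 30
Found: True
Comparisons: 6


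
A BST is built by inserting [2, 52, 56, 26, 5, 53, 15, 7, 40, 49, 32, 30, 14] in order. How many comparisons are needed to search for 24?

Search path for 24: 2 -> 52 -> 26 -> 5 -> 15
Found: False
Comparisons: 5


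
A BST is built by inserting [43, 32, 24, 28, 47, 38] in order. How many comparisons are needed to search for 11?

Search path for 11: 43 -> 32 -> 24
Found: False
Comparisons: 3


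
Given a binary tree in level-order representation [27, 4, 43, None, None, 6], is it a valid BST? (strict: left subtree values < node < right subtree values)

Level-order array: [27, 4, 43, None, None, 6]
Validate using subtree bounds (lo, hi): at each node, require lo < value < hi,
then recurse left with hi=value and right with lo=value.
Preorder trace (stopping at first violation):
  at node 27 with bounds (-inf, +inf): OK
  at node 4 with bounds (-inf, 27): OK
  at node 43 with bounds (27, +inf): OK
  at node 6 with bounds (27, 43): VIOLATION
Node 6 violates its bound: not (27 < 6 < 43).
Result: Not a valid BST


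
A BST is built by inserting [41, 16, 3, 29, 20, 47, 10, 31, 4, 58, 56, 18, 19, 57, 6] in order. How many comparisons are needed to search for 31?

Search path for 31: 41 -> 16 -> 29 -> 31
Found: True
Comparisons: 4


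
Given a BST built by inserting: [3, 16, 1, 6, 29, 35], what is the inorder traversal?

Tree insertion order: [3, 16, 1, 6, 29, 35]
Tree (level-order array): [3, 1, 16, None, None, 6, 29, None, None, None, 35]
Inorder traversal: [1, 3, 6, 16, 29, 35]


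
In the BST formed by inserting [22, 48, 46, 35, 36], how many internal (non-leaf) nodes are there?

Tree built from: [22, 48, 46, 35, 36]
Tree (level-order array): [22, None, 48, 46, None, 35, None, None, 36]
Rule: An internal node has at least one child.
Per-node child counts:
  node 22: 1 child(ren)
  node 48: 1 child(ren)
  node 46: 1 child(ren)
  node 35: 1 child(ren)
  node 36: 0 child(ren)
Matching nodes: [22, 48, 46, 35]
Count of internal (non-leaf) nodes: 4


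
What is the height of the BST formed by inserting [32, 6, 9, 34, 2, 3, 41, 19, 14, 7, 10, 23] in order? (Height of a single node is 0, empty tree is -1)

Insertion order: [32, 6, 9, 34, 2, 3, 41, 19, 14, 7, 10, 23]
Tree (level-order array): [32, 6, 34, 2, 9, None, 41, None, 3, 7, 19, None, None, None, None, None, None, 14, 23, 10]
Compute height bottom-up (empty subtree = -1):
  height(3) = 1 + max(-1, -1) = 0
  height(2) = 1 + max(-1, 0) = 1
  height(7) = 1 + max(-1, -1) = 0
  height(10) = 1 + max(-1, -1) = 0
  height(14) = 1 + max(0, -1) = 1
  height(23) = 1 + max(-1, -1) = 0
  height(19) = 1 + max(1, 0) = 2
  height(9) = 1 + max(0, 2) = 3
  height(6) = 1 + max(1, 3) = 4
  height(41) = 1 + max(-1, -1) = 0
  height(34) = 1 + max(-1, 0) = 1
  height(32) = 1 + max(4, 1) = 5
Height = 5


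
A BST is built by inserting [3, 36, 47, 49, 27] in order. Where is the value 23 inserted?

Starting tree (level order): [3, None, 36, 27, 47, None, None, None, 49]
Insertion path: 3 -> 36 -> 27
Result: insert 23 as left child of 27
Final tree (level order): [3, None, 36, 27, 47, 23, None, None, 49]


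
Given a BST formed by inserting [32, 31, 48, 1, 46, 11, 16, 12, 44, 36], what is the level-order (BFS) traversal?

Tree insertion order: [32, 31, 48, 1, 46, 11, 16, 12, 44, 36]
Tree (level-order array): [32, 31, 48, 1, None, 46, None, None, 11, 44, None, None, 16, 36, None, 12]
BFS from the root, enqueuing left then right child of each popped node:
  queue [32] -> pop 32, enqueue [31, 48], visited so far: [32]
  queue [31, 48] -> pop 31, enqueue [1], visited so far: [32, 31]
  queue [48, 1] -> pop 48, enqueue [46], visited so far: [32, 31, 48]
  queue [1, 46] -> pop 1, enqueue [11], visited so far: [32, 31, 48, 1]
  queue [46, 11] -> pop 46, enqueue [44], visited so far: [32, 31, 48, 1, 46]
  queue [11, 44] -> pop 11, enqueue [16], visited so far: [32, 31, 48, 1, 46, 11]
  queue [44, 16] -> pop 44, enqueue [36], visited so far: [32, 31, 48, 1, 46, 11, 44]
  queue [16, 36] -> pop 16, enqueue [12], visited so far: [32, 31, 48, 1, 46, 11, 44, 16]
  queue [36, 12] -> pop 36, enqueue [none], visited so far: [32, 31, 48, 1, 46, 11, 44, 16, 36]
  queue [12] -> pop 12, enqueue [none], visited so far: [32, 31, 48, 1, 46, 11, 44, 16, 36, 12]
Result: [32, 31, 48, 1, 46, 11, 44, 16, 36, 12]


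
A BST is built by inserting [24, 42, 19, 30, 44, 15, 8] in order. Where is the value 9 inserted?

Starting tree (level order): [24, 19, 42, 15, None, 30, 44, 8]
Insertion path: 24 -> 19 -> 15 -> 8
Result: insert 9 as right child of 8
Final tree (level order): [24, 19, 42, 15, None, 30, 44, 8, None, None, None, None, None, None, 9]


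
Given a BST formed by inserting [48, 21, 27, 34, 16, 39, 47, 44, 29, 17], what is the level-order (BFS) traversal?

Tree insertion order: [48, 21, 27, 34, 16, 39, 47, 44, 29, 17]
Tree (level-order array): [48, 21, None, 16, 27, None, 17, None, 34, None, None, 29, 39, None, None, None, 47, 44]
BFS from the root, enqueuing left then right child of each popped node:
  queue [48] -> pop 48, enqueue [21], visited so far: [48]
  queue [21] -> pop 21, enqueue [16, 27], visited so far: [48, 21]
  queue [16, 27] -> pop 16, enqueue [17], visited so far: [48, 21, 16]
  queue [27, 17] -> pop 27, enqueue [34], visited so far: [48, 21, 16, 27]
  queue [17, 34] -> pop 17, enqueue [none], visited so far: [48, 21, 16, 27, 17]
  queue [34] -> pop 34, enqueue [29, 39], visited so far: [48, 21, 16, 27, 17, 34]
  queue [29, 39] -> pop 29, enqueue [none], visited so far: [48, 21, 16, 27, 17, 34, 29]
  queue [39] -> pop 39, enqueue [47], visited so far: [48, 21, 16, 27, 17, 34, 29, 39]
  queue [47] -> pop 47, enqueue [44], visited so far: [48, 21, 16, 27, 17, 34, 29, 39, 47]
  queue [44] -> pop 44, enqueue [none], visited so far: [48, 21, 16, 27, 17, 34, 29, 39, 47, 44]
Result: [48, 21, 16, 27, 17, 34, 29, 39, 47, 44]
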